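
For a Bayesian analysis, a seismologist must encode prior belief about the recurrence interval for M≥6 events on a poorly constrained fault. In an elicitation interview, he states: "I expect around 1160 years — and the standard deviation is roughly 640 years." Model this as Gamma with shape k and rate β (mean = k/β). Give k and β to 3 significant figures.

k ≈ 3.29, β ≈ 0.00283

For Gamma(k, rate β): mean = k/β, variance = k/β², so CV = 1/√k.
CV = SD/mean = 640/1160 = 0.5517, hence k = 1/CV² = 3.29.
Then β = k/mean = 3.29/1160 = 0.00283.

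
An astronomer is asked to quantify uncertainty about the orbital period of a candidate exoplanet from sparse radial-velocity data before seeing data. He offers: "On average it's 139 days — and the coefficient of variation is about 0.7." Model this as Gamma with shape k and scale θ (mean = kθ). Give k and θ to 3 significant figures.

k ≈ 2.04, θ ≈ 68.1

For Gamma(k, scale θ): mean = kθ, variance = kθ², so CV = 1/√k.
CV = 0.7, hence k = 1/CV² = 2.04.
Then θ = mean/k = 139/2.04 = 68.1.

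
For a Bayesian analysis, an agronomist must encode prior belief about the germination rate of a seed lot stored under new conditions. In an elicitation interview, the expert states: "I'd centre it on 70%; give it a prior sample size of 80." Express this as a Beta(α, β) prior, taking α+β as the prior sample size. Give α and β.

Under the effective-sample-size interpretation, Beta(α, β) has prior mean α/(α+β) and prior sample size α+β.
So α+β = 80 and α/(α+β) = 0.7, giving α = 0.7·80 = 56 and β = 80 − 56 = 24.

α = 56, β = 24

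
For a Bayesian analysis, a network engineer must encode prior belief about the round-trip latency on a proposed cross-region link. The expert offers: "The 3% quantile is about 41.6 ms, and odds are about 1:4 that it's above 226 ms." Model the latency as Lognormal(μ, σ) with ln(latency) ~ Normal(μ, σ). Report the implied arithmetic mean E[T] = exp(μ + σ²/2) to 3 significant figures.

E[T] ≈ 162 ms

If T ~ Lognormal(μ,σ) then ln T ~ Normal(μ,σ), so the p-quantile of ln T is μ + z_p·σ.
ln(41.6) = 3.728 and ln(226) = 5.421; z_{0.03} = -1.881, z_{0.8} = 0.8416.
σ = (5.421 − 3.728)/(0.8416 − (-1.881)) = 0.622.
μ = 3.728 − (-1.881)·0.622 = 4.897.
E[T] = exp(μ + σ²/2) = exp(4.897 + 0.1932) = 162 ms.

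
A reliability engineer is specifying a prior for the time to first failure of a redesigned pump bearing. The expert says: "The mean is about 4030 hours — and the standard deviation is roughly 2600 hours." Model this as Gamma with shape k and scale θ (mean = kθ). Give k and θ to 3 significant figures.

For Gamma(k, scale θ): mean = kθ, variance = kθ², so CV = 1/√k.
CV = SD/mean = 2600/4030 = 0.6452, hence k = 1/CV² = 2.4.
Then θ = mean/k = 4030/2.4 = 1680.

k ≈ 2.4, θ ≈ 1680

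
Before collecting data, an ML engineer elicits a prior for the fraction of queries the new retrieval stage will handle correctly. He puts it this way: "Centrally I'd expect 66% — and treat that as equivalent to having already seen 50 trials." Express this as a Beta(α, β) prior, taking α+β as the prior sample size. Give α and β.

α = 33, β = 17

Under the effective-sample-size interpretation, Beta(α, β) has prior mean α/(α+β) and prior sample size α+β.
So α+β = 50 and α/(α+β) = 0.66, giving α = 0.66·50 = 33 and β = 50 − 33 = 17.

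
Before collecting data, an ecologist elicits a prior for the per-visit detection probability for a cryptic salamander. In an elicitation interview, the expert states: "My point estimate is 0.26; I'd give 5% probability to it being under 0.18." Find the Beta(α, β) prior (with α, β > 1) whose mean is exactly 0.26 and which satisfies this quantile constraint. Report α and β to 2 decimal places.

α ≈ 18.99, β ≈ 54.05

With mean 0.26 fixed, write α = 0.26s, β = 0.74s where s = α+β.
Need P(θ < 0.18) = 0.05 under Beta(0.26s, 0.74s). Normal approximation: (q−m)/√(m(1−m)/s) ≈ z_{0.05} = -1.64, so s ≈ 0.26·0.74·(-1.64)²/(0.18−0.26)² = 81.3.
At s = 81.3: P(θ<0.18) ≈ 0.041. Adjusting to match 0.05 gives s ≈ 73.05.
So α = 0.26·73.05 ≈ 18.99, β = 0.74·73.05 ≈ 54.05.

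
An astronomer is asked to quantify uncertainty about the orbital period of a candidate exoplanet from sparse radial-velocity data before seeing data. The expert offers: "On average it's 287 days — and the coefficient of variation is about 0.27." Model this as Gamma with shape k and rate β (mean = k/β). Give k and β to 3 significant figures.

For Gamma(k, rate β): mean = k/β, variance = k/β², so CV = 1/√k.
CV = 0.27, hence k = 1/CV² = 13.7.
Then β = k/mean = 13.7/287 = 0.0478.

k ≈ 13.7, β ≈ 0.0478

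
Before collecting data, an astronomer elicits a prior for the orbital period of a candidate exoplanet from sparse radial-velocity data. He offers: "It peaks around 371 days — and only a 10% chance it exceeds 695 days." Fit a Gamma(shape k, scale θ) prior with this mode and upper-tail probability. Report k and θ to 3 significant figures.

k ≈ 5.85, θ ≈ 76.5

Gamma(k,θ) with k>1 has mode (k−1)θ, so θ = 371/(k−1).
Need P(X < 695) = 0.9 with θ tied to k this way. Start at k = 2, θ = 371: P(X<695) ≈ 0.559.
Too low — raise k to concentrate. Iterating converges to k ≈ 5.85.
Then θ = 371/(5.85−1) ≈ 76.5.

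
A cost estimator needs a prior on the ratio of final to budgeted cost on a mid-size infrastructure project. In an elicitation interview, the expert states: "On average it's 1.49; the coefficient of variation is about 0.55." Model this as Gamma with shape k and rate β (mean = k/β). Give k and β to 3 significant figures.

k ≈ 3.31, β ≈ 2.22

For Gamma(k, rate β): mean = k/β, variance = k/β², so CV = 1/√k.
CV = 0.55, hence k = 1/CV² = 3.31.
Then β = k/mean = 3.31/1.49 = 2.22.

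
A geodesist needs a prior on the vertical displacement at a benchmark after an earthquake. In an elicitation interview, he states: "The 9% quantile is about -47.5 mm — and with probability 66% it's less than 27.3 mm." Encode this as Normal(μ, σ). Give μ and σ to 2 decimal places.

The p-quantile of Normal(μ,σ) is μ + z_p·σ, with z_{0.09} = -1.341 and z_{0.66} = 0.4125.
Eliminate σ: μ = (z₂·x₁ − z₁·x₂)/(z₂ − z₁) = (0.4125·-47.5 − (-1.341)·27.3)/1.753 = 9.70.
Then σ = (x₂ − x₁)/(z₂ − z₁) = (27.3 − -47.5)/1.753 = 42.66.

μ = 9.70, σ = 42.66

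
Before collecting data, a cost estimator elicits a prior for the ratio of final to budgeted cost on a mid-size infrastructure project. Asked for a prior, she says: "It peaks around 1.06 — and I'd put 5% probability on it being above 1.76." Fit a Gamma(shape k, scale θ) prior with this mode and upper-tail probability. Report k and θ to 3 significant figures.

Gamma(k,θ) with k>1 has mode (k−1)θ, so θ = 1.06/(k−1).
Need P(X < 1.76) = 0.95 with θ tied to k this way. Start at k = 2, θ = 1.06: P(X<1.76) ≈ 0.494.
Too low — raise k to concentrate. Iterating converges to k ≈ 11.9.
Then θ = 1.06/(11.9−1) ≈ 0.0976.

k ≈ 11.9, θ ≈ 0.0976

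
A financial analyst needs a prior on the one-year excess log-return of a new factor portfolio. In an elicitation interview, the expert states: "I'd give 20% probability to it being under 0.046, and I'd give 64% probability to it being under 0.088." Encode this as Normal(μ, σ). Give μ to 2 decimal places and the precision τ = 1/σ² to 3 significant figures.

μ = 0.08, τ = 816

The p-quantile of Normal(μ,σ) is μ + z_p·σ, with z_{0.2} = -0.8416 and z_{0.64} = 0.3585.
Eliminate σ: μ = (z₂·x₁ − z₁·x₂)/(z₂ − z₁) = (0.3585·0.046 − (-0.8416)·0.088)/1.2 = 0.08.
Then σ = (x₂ − x₁)/(z₂ − z₁) = (0.088 − 0.046)/1.2 = 0.03.
Precision τ = 1/σ² = 1/0.035² = 816.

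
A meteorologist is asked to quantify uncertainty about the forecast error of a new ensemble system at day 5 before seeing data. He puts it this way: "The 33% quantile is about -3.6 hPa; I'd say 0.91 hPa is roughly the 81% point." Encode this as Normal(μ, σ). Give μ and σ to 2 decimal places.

For Normal(μ,σ), the p-quantile is μ + z_p·σ. Here z_{0.33} = -0.4399, z_{0.81} = 0.8779.
So -3.6 = μ − 0.4399σ and 0.91 = μ + 0.8779σ.
Subtracting: σ = (0.91 − -3.6)/(0.8779 − (-0.4399)) = 3.42.
Then μ = -3.6 − (-0.4399)·3.42 = -2.09.

μ = -2.09, σ = 3.42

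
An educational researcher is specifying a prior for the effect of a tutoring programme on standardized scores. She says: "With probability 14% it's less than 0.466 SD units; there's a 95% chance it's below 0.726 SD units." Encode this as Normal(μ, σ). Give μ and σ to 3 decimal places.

μ = 0.569, σ = 0.095

The p-quantile of Normal(μ,σ) is μ + z_p·σ, with z_{0.14} = -1.08 and z_{0.95} = 1.645.
Eliminate σ: μ = (z₂·x₁ − z₁·x₂)/(z₂ − z₁) = (1.645·0.466 − (-1.08)·0.726)/2.725 = 0.569.
Then σ = (x₂ − x₁)/(z₂ − z₁) = (0.726 − 0.466)/2.725 = 0.095.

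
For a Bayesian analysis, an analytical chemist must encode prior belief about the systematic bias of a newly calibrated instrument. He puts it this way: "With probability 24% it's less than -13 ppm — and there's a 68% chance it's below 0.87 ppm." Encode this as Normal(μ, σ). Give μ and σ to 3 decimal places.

μ = -4.656, σ = 11.814

For Normal(μ,σ), the p-quantile is μ + z_p·σ. Here z_{0.24} = -0.7063, z_{0.68} = 0.4677.
So -13 = μ − 0.7063σ and 0.87 = μ + 0.4677σ.
Subtracting: σ = (0.87 − -13)/(0.4677 − (-0.7063)) = 11.814.
Then μ = -13 − (-0.7063)·11.814 = -4.656.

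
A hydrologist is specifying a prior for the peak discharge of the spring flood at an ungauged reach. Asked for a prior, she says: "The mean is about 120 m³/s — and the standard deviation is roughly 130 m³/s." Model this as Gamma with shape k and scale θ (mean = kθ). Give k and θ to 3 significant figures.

For Gamma(k, scale θ): mean = kθ, variance = kθ², so CV = 1/√k.
CV = SD/mean = 130/120 = 1.083, hence k = 1/CV² = 0.852.
Then θ = mean/k = 120/0.852 = 141.

k ≈ 0.852, θ ≈ 141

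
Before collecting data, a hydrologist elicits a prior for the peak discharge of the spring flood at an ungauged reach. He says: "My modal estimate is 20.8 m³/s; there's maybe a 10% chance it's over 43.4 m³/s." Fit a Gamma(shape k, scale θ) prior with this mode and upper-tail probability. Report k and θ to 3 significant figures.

k ≈ 4.55, θ ≈ 5.86

Gamma(k,θ) with k>1 has mode (k−1)θ, so θ = 20.8/(k−1).
Need P(X < 43.4) = 0.9 with θ tied to k this way. Start at k = 2, θ = 20.8: P(X<43.4) ≈ 0.617.
Too low — raise k to concentrate. Iterating converges to k ≈ 4.55.
Then θ = 20.8/(4.55−1) ≈ 5.86.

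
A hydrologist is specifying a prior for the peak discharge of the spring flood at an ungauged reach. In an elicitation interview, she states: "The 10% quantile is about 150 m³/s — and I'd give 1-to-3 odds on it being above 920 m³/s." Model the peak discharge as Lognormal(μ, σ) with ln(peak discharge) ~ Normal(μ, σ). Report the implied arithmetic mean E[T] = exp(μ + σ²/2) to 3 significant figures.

E[T] ≈ 757 m³/s

If T ~ Lognormal(μ,σ) then ln T ~ Normal(μ,σ), so the p-quantile of ln T is μ + z_p·σ.
ln(150) = 5.011 and ln(920) = 6.824; z_{0.1} = -1.282, z_{0.75} = 0.6745.
σ = (6.824 − 5.011)/(0.6745 − (-1.282)) = 0.927.
μ = 5.011 − (-1.282)·0.927 = 6.199.
E[T] = exp(μ + σ²/2) = exp(6.199 + 0.4299) = 757 m³/s.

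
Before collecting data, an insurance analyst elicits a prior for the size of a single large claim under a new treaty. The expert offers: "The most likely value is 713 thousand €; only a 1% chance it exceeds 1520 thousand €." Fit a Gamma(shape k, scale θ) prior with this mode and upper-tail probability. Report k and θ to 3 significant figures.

Gamma(k,θ) with k>1 has mode (k−1)θ, so θ = 713/(k−1).
Need P(X < 1520) = 0.99 with θ tied to k this way. Start at k = 2, θ = 713: P(X<1520) ≈ 0.629.
Too low — raise k to concentrate. Iterating converges to k ≈ 9.47.
Then θ = 713/(9.47−1) ≈ 84.2.

k ≈ 9.47, θ ≈ 84.2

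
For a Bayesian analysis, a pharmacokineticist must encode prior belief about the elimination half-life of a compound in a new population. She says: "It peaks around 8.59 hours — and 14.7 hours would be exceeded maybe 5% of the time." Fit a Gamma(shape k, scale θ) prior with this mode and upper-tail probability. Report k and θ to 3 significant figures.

k ≈ 10.7, θ ≈ 0.888

Gamma(k,θ) with k>1 has mode (k−1)θ, so θ = 8.59/(k−1).
Need P(X < 14.7) = 0.95 with θ tied to k this way. Start at k = 2, θ = 8.59: P(X<14.7) ≈ 0.510.
Too low — raise k to concentrate. Iterating converges to k ≈ 10.7.
Then θ = 8.59/(10.7−1) ≈ 0.888.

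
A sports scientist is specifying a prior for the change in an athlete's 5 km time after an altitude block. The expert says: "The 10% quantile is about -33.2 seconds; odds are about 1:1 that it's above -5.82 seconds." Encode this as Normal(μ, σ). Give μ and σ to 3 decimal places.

For Normal(μ,σ), the p-quantile is μ + z_p·σ. Here z_{0.1} = -1.282, z_{0.5} = 0.
So -33.2 = μ − 1.282σ and -5.82 = μ + 0σ.
Subtracting: σ = (-5.82 − -33.2)/(0 − (-1.282)) = 21.365.
Then μ = -33.2 − (-1.282)·21.365 = -5.820.

μ = -5.820, σ = 21.365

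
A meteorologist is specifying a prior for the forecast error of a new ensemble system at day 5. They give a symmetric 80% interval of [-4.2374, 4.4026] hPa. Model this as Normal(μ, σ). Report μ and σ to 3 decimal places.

A symmetric 80% interval runs μ ± z·σ with z = 1.282.
Half-width = 4.32, so σ = 4.32/1.282 = 3.371.
μ is the interval midpoint, 0.083.

μ = 0.083, σ = 3.371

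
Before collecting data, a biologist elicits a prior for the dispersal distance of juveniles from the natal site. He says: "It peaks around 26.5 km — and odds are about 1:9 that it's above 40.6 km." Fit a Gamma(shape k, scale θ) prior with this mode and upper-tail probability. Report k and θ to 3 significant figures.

k ≈ 11.3, θ ≈ 2.58

Gamma(k,θ) with k>1 has mode (k−1)θ, so θ = 26.5/(k−1).
Need P(X < 40.6) = 0.9 with θ tied to k this way. Start at k = 2, θ = 26.5: P(X<40.6) ≈ 0.453.
Too low — raise k to concentrate. Iterating converges to k ≈ 11.3.
Then θ = 26.5/(11.3−1) ≈ 2.58.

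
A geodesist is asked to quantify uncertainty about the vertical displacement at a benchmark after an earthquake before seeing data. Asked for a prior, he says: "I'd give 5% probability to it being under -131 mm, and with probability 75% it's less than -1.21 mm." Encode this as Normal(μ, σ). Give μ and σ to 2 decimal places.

The p-quantile of Normal(μ,σ) is μ + z_p·σ, with z_{0.05} = -1.645 and z_{0.75} = 0.6745.
Eliminate σ: μ = (z₂·x₁ − z₁·x₂)/(z₂ − z₁) = (0.6745·-131 − (-1.645)·-1.21)/2.319 = -38.95.
Then σ = (x₂ − x₁)/(z₂ − z₁) = (-1.21 − -131)/2.319 = 55.96.

μ = -38.95, σ = 55.96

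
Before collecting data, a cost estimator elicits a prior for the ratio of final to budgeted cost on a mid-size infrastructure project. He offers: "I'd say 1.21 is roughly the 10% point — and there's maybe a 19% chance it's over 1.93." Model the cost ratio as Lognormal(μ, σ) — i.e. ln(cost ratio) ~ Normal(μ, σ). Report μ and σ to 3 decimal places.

μ ≈ 0.468, σ ≈ 0.216

If T ~ Lognormal(μ,σ) then ln T ~ Normal(μ,σ), so the p-quantile of ln T is μ + z_p·σ.
ln(1.21) = 0.1906 and ln(1.93) = 0.6575; z_{0.1} = -1.282, z_{0.81} = 0.8779.
σ = (0.6575 − 0.1906)/(0.8779 − (-1.282)) = 0.216.
μ = 0.1906 − (-1.282)·0.216 = 0.468.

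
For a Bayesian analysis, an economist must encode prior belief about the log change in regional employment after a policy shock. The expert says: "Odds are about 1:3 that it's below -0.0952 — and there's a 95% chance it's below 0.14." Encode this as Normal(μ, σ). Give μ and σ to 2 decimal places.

For Normal(μ,σ), the p-quantile is μ + z_p·σ. Here z_{0.25} = -0.6745, z_{0.95} = 1.645.
So -0.0952 = μ − 0.6745σ and 0.14 = μ + 1.645σ.
Subtracting: σ = (0.14 − -0.0952)/(1.645 − (-0.6745)) = 0.10.
Then μ = -0.0952 − (-0.6745)·0.10 = -0.03.

μ = -0.03, σ = 0.10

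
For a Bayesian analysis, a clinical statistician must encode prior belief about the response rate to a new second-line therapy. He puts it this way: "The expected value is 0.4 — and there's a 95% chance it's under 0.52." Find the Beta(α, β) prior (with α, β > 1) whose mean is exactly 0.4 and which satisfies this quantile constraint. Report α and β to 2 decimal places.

With mean 0.4 fixed, write α = 0.4s, β = 0.6s where s = α+β.
Need P(θ < 0.52) = 0.95 under Beta(0.4s, 0.6s). Normal approximation: (q−m)/√(m(1−m)/s) ≈ z_{0.95} = 1.64, so s ≈ 0.4·0.6·(1.64)²/(0.52−0.4)² = 45.1.
At s = 45.1: P(θ<0.52) ≈ 0.948. Adjusting to match 0.95 gives s ≈ 46.11.
So α = 0.4·46.11 ≈ 18.45, β = 0.6·46.11 ≈ 27.67.

α ≈ 18.45, β ≈ 27.67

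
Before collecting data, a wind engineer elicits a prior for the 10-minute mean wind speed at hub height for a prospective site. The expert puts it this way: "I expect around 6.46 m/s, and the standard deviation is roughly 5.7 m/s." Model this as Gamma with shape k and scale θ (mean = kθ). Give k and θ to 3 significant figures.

k ≈ 1.28, θ ≈ 5.03

For Gamma(k, scale θ): mean = kθ, variance = kθ², so CV = 1/√k.
CV = SD/mean = 5.7/6.46 = 0.8824, hence k = 1/CV² = 1.28.
Then θ = mean/k = 6.46/1.28 = 5.03.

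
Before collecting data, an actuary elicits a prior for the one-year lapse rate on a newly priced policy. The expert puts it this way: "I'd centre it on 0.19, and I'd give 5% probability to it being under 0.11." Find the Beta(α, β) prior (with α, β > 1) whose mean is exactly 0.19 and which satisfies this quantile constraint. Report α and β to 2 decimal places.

With mean 0.19 fixed, write α = 0.19s, β = 0.81s where s = α+β.
Need P(θ < 0.11) = 0.05 under Beta(0.19s, 0.81s). Normal approximation: (q−m)/√(m(1−m)/s) ≈ z_{0.05} = -1.64, so s ≈ 0.19·0.81·(-1.64)²/(0.11−0.19)² = 65.1.
At s = 65.1: P(θ<0.11) ≈ 0.034. Adjusting to match 0.05 gives s ≈ 54.10.
So α = 0.19·54.10 ≈ 10.28, β = 0.81·54.10 ≈ 43.82.

α ≈ 10.28, β ≈ 43.82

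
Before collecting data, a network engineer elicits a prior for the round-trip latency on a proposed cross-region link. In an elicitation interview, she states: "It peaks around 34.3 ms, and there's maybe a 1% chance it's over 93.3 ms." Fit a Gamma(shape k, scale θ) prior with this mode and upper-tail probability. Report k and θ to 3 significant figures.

Gamma(k,θ) with k>1 has mode (k−1)θ, so θ = 34.3/(k−1).
Need P(X < 93.3) = 0.99 with θ tied to k this way. Start at k = 2, θ = 34.3: P(X<93.3) ≈ 0.755.
Too low — raise k to concentrate. Iterating converges to k ≈ 5.6.
Then θ = 34.3/(5.6−1) ≈ 7.46.

k ≈ 5.6, θ ≈ 7.46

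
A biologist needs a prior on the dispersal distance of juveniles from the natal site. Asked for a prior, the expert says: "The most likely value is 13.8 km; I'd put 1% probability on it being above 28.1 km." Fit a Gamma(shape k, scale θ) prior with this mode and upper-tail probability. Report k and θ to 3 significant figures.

Gamma(k,θ) with k>1 has mode (k−1)θ, so θ = 13.8/(k−1).
Need P(X < 28.1) = 0.99 with θ tied to k this way. Start at k = 2, θ = 13.8: P(X<28.1) ≈ 0.604.
Too low — raise k to concentrate. Iterating converges to k ≈ 10.7.
Then θ = 13.8/(10.7−1) ≈ 1.43.

k ≈ 10.7, θ ≈ 1.43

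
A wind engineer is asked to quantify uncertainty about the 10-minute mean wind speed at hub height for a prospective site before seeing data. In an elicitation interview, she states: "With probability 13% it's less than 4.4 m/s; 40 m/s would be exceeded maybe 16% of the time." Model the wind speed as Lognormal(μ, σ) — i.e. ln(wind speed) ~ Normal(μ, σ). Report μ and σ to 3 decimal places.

μ ≈ 2.654, σ ≈ 1.041

If T ~ Lognormal(μ,σ) then ln T ~ Normal(μ,σ), so the p-quantile of ln T is μ + z_p·σ.
ln(4.4) = 1.482 and ln(40) = 3.689; z_{0.13} = -1.126, z_{0.84} = 0.9945.
σ = (3.689 − 1.482)/(0.9945 − (-1.126)) = 1.041.
μ = 1.482 − (-1.126)·1.041 = 2.654.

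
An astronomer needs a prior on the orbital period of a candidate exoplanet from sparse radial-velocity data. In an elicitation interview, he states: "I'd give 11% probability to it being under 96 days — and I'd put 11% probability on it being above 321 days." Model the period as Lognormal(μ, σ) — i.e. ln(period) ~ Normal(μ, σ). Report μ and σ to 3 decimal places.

μ ≈ 5.168, σ ≈ 0.492

If T ~ Lognormal(μ,σ) then ln T ~ Normal(μ,σ), so the p-quantile of ln T is μ + z_p·σ.
ln(96) = 4.564 and ln(321) = 5.771; z_{0.11} = -1.227, z_{0.89} = 1.227.
σ = (5.771 − 4.564)/(1.227 − (-1.227)) = 0.492.
μ = 4.564 − (-1.227)·0.492 = 5.168.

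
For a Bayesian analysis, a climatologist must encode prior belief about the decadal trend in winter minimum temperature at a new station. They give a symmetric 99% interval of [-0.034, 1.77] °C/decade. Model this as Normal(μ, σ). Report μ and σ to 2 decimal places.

μ = 0.87, σ = 0.35

A symmetric 99% interval runs μ ± z·σ with z = 2.576.
Half-width = 0.902, so σ = 0.902/2.576 = 0.35.
μ is the interval midpoint, 0.87.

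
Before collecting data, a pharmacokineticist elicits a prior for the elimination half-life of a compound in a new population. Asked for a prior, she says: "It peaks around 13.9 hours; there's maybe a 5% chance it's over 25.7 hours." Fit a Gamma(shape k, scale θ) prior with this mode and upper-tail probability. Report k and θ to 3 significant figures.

Gamma(k,θ) with k>1 has mode (k−1)θ, so θ = 13.9/(k−1).
Need P(X < 25.7) = 0.95 with θ tied to k this way. Start at k = 2, θ = 13.9: P(X<25.7) ≈ 0.552.
Too low — raise k to concentrate. Iterating converges to k ≈ 8.37.
Then θ = 13.9/(8.37−1) ≈ 1.89.

k ≈ 8.37, θ ≈ 1.89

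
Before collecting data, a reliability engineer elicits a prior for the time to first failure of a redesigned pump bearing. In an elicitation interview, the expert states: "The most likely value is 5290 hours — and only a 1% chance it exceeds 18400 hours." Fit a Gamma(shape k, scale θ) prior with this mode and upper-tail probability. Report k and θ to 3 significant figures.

Gamma(k,θ) with k>1 has mode (k−1)θ, so θ = 5290/(k−1).
Need P(X < 18400) = 0.99 with θ tied to k this way. Start at k = 2, θ = 5290: P(X<18400) ≈ 0.862.
Too low — raise k to concentrate. Iterating converges to k ≈ 3.79.
Then θ = 5290/(3.79−1) ≈ 1890.

k ≈ 3.79, θ ≈ 1890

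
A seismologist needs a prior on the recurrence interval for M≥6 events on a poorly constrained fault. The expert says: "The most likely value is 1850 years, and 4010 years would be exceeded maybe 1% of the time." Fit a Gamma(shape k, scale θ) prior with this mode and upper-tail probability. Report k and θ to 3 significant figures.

k ≈ 9.08, θ ≈ 229

Gamma(k,θ) with k>1 has mode (k−1)θ, so θ = 1850/(k−1).
Need P(X < 4010) = 0.99 with θ tied to k this way. Start at k = 2, θ = 1850: P(X<4010) ≈ 0.637.
Too low — raise k to concentrate. Iterating converges to k ≈ 9.08.
Then θ = 1850/(9.08−1) ≈ 229.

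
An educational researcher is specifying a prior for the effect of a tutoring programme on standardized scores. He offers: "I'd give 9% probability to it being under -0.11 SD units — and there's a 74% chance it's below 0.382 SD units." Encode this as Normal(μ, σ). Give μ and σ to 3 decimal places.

μ = 0.222, σ = 0.248

For Normal(μ,σ), the p-quantile is μ + z_p·σ. Here z_{0.09} = -1.341, z_{0.74} = 0.6433.
So -0.11 = μ − 1.341σ and 0.382 = μ + 0.6433σ.
Subtracting: σ = (0.382 − -0.11)/(0.6433 − (-1.341)) = 0.248.
Then μ = -0.11 − (-1.341)·0.248 = 0.222.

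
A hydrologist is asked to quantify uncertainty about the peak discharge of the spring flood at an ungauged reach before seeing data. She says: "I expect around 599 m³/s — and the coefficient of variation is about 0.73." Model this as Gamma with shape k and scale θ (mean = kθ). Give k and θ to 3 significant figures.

k ≈ 1.88, θ ≈ 319

For Gamma(k, scale θ): mean = kθ, variance = kθ², so CV = 1/√k.
CV = 0.73, hence k = 1/CV² = 1.88.
Then θ = mean/k = 599/1.88 = 319.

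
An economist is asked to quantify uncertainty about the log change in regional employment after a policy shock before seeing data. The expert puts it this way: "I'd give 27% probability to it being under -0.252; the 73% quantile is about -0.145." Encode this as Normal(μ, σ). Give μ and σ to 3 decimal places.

μ = -0.199, σ = 0.087

For Normal(μ,σ), the p-quantile is μ + z_p·σ. Here z_{0.27} = -0.6128, z_{0.73} = 0.6128.
So -0.252 = μ − 0.6128σ and -0.145 = μ + 0.6128σ.
Subtracting: σ = (-0.145 − -0.252)/(0.6128 − (-0.6128)) = 0.087.
Then μ = -0.252 − (-0.6128)·0.087 = -0.199.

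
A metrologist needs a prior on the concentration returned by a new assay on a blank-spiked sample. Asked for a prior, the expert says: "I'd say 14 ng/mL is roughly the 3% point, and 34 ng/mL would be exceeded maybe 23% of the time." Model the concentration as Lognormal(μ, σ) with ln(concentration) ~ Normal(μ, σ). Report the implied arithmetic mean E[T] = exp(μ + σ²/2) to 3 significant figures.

E[T] ≈ 28 ng/mL

If T ~ Lognormal(μ,σ) then ln T ~ Normal(μ,σ), so the p-quantile of ln T is μ + z_p·σ.
ln(14) = 2.639 and ln(34) = 3.526; z_{0.03} = -1.881, z_{0.77} = 0.7388.
σ = (3.526 − 2.639)/(0.7388 − (-1.881)) = 0.339.
μ = 2.639 − (-1.881)·0.339 = 3.276.
E[T] = exp(μ + σ²/2) = exp(3.276 + 0.0574) = 28 ng/mL.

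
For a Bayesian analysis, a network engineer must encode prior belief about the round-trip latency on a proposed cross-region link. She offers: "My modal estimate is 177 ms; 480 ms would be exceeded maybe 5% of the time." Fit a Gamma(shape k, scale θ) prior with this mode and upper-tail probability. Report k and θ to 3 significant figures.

Gamma(k,θ) with k>1 has mode (k−1)θ, so θ = 177/(k−1).
Need P(X < 480) = 0.95 with θ tied to k this way. Start at k = 2, θ = 177: P(X<480) ≈ 0.753.
Too low — raise k to concentrate. Iterating converges to k ≈ 3.7.
Then θ = 177/(3.7−1) ≈ 65.5.

k ≈ 3.7, θ ≈ 65.5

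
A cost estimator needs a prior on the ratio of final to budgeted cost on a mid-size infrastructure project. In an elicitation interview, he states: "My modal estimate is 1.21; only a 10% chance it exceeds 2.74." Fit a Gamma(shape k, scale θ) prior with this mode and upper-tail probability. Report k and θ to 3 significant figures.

Gamma(k,θ) with k>1 has mode (k−1)θ, so θ = 1.21/(k−1).
Need P(X < 2.74) = 0.9 with θ tied to k this way. Start at k = 2, θ = 1.21: P(X<2.74) ≈ 0.661.
Too low — raise k to concentrate. Iterating converges to k ≈ 3.88.
Then θ = 1.21/(3.88−1) ≈ 0.42.

k ≈ 3.88, θ ≈ 0.42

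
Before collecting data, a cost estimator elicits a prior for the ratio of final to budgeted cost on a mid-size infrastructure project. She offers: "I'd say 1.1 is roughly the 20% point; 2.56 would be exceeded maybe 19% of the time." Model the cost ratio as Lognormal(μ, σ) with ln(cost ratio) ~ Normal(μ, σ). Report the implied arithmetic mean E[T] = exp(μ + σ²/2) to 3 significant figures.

E[T] ≈ 1.88

If T ~ Lognormal(μ,σ) then ln T ~ Normal(μ,σ), so the p-quantile of ln T is μ + z_p·σ.
ln(1.1) = 0.09531 and ln(2.56) = 0.94; z_{0.2} = -0.8416, z_{0.81} = 0.8779.
σ = (0.94 − 0.09531)/(0.8779 − (-0.8416)) = 0.491.
μ = 0.09531 − (-0.8416)·0.491 = 0.509.
E[T] = exp(μ + σ²/2) = exp(0.509 + 0.1207) = 1.88.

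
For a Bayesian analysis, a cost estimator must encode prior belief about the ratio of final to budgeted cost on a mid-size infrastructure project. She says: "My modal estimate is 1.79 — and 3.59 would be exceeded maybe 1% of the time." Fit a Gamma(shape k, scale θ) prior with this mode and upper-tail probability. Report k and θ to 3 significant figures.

Gamma(k,θ) with k>1 has mode (k−1)θ, so θ = 1.79/(k−1).
Need P(X < 3.59) = 0.99 with θ tied to k this way. Start at k = 2, θ = 1.79: P(X<3.59) ≈ 0.596.
Too low — raise k to concentrate. Iterating converges to k ≈ 11.1.
Then θ = 1.79/(11.1−1) ≈ 0.177.

k ≈ 11.1, θ ≈ 0.177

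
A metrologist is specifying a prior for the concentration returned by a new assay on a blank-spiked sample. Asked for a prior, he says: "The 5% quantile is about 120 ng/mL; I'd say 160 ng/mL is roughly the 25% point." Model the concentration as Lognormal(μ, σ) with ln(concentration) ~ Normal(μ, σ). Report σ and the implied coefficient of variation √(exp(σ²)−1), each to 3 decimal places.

If T ~ Lognormal(μ,σ) then ln T ~ Normal(μ,σ), so the p-quantile of ln T is μ + z_p·σ.
ln(120) = 4.787 and ln(160) = 5.075; z_{0.05} = -1.645, z_{0.25} = -0.6745.
σ = (5.075 − 4.787)/(-0.6745 − (-1.645)) = 0.296.
μ = 4.787 − (-1.645)·0.296 = 5.275.
CV = √(exp(σ²)−1) = √(exp(0.0879)−1) = 0.303.

σ ≈ 0.296, CV ≈ 0.303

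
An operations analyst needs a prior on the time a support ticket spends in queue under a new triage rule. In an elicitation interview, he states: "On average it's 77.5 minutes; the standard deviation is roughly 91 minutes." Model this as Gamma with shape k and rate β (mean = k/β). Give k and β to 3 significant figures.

k ≈ 0.725, β ≈ 0.00936

For Gamma(k, rate β): mean = k/β, variance = k/β², so CV = 1/√k.
CV = SD/mean = 91/77.5 = 1.174, hence k = 1/CV² = 0.725.
Then β = k/mean = 0.725/77.5 = 0.00936.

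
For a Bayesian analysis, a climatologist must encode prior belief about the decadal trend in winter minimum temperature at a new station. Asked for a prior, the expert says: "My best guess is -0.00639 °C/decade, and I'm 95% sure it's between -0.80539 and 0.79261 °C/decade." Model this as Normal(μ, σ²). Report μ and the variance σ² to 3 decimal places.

μ = -0.006, σ² = 0.166

A symmetric 95% interval runs μ ± z·σ with z = 1.96.
Half-width = 0.799, so σ = 0.799/1.96 = 0.4077 and σ² = 0.166.
μ is the stated best guess, -0.006.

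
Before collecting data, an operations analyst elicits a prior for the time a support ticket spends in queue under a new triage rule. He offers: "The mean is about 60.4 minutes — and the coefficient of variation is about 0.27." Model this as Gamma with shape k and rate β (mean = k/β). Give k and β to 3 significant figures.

For Gamma(k, rate β): mean = k/β, variance = k/β², so CV = 1/√k.
CV = 0.27, hence k = 1/CV² = 13.7.
Then β = k/mean = 13.7/60.4 = 0.227.

k ≈ 13.7, β ≈ 0.227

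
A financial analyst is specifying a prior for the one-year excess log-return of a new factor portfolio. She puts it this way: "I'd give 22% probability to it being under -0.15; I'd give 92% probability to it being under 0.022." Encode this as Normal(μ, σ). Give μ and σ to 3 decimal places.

For Normal(μ,σ), the p-quantile is μ + z_p·σ. Here z_{0.22} = -0.7722, z_{0.92} = 1.405.
So -0.15 = μ − 0.7722σ and 0.022 = μ + 1.405σ.
Subtracting: σ = (0.022 − -0.15)/(1.405 − (-0.7722)) = 0.079.
Then μ = -0.15 − (-0.7722)·0.079 = -0.089.

μ = -0.089, σ = 0.079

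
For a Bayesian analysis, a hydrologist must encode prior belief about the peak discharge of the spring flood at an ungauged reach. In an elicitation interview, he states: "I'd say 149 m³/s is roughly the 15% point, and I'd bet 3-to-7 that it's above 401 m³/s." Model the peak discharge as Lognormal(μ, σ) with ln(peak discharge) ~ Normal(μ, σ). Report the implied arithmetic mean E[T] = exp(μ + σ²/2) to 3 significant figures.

E[T] ≈ 352 m³/s

If T ~ Lognormal(μ,σ) then ln T ~ Normal(μ,σ), so the p-quantile of ln T is μ + z_p·σ.
ln(149) = 5.004 and ln(401) = 5.994; z_{0.15} = -1.036, z_{0.7} = 0.5244.
σ = (5.994 − 5.004)/(0.5244 − (-1.036)) = 0.634.
μ = 5.004 − (-1.036)·0.634 = 5.661.
E[T] = exp(μ + σ²/2) = exp(5.661 + 0.2012) = 352 m³/s.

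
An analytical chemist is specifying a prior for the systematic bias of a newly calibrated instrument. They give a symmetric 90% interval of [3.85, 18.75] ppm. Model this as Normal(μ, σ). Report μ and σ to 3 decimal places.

μ = 11.300, σ = 4.529

A symmetric 90% interval runs μ ± z·σ with z = 1.645.
Half-width = 7.45, so σ = 7.45/1.645 = 4.529.
μ is the interval midpoint, 11.300.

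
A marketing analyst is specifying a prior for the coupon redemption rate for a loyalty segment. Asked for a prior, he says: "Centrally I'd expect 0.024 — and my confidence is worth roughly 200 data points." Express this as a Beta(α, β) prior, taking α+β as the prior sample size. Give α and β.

α = 4.8, β = 195.2

Under the effective-sample-size interpretation, Beta(α, β) has prior mean α/(α+β) and prior sample size α+β.
So α+β = 200 and α/(α+β) = 0.024, giving α = 0.024·200 = 4.8 and β = 200 − 4.8 = 195.2.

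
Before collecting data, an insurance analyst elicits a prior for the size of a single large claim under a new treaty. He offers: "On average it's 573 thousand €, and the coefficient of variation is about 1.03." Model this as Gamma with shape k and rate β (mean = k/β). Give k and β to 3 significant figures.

For Gamma(k, rate β): mean = k/β, variance = k/β², so CV = 1/√k.
CV = 1.03, hence k = 1/CV² = 0.943.
Then β = k/mean = 0.943/573 = 0.00165.

k ≈ 0.943, β ≈ 0.00165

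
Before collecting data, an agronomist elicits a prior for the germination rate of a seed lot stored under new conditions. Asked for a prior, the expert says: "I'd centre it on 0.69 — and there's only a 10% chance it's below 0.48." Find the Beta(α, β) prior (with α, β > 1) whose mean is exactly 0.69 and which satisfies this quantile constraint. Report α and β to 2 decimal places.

With mean 0.69 fixed, write α = 0.69s, β = 0.31s where s = α+β.
Need P(θ < 0.48) = 0.1 under Beta(0.69s, 0.31s). Normal approximation: (q−m)/√(m(1−m)/s) ≈ z_{0.1} = -1.28, so s ≈ 0.69·0.31·(-1.28)²/(0.48−0.69)² = 8.0.
At s = 8.0: P(θ<0.48) ≈ 0.104. Adjusting to match 0.1 gives s ≈ 8.32.
So α = 0.69·8.32 ≈ 5.74, β = 0.31·8.32 ≈ 2.58.

α ≈ 5.74, β ≈ 2.58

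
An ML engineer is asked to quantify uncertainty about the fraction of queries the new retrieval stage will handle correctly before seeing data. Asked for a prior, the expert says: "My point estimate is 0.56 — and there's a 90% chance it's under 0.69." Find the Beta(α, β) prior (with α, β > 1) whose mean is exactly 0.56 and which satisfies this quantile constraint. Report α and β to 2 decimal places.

With mean 0.56 fixed, write α = 0.56s, β = 0.44s where s = α+β.
Need P(θ < 0.69) = 0.9 under Beta(0.56s, 0.44s). Normal approximation: (q−m)/√(m(1−m)/s) ≈ z_{0.9} = 1.28, so s ≈ 0.56·0.44·(1.28)²/(0.69−0.56)² = 23.9.
At s = 23.9: P(θ<0.69) ≈ 0.904. Adjusting to match 0.9 gives s ≈ 23.16.
So α = 0.56·23.16 ≈ 12.97, β = 0.44·23.16 ≈ 10.19.

α ≈ 12.97, β ≈ 10.19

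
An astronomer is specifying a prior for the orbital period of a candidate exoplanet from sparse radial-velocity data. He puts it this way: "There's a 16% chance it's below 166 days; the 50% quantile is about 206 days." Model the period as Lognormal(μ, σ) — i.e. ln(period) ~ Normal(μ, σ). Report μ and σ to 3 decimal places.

μ ≈ 5.328, σ ≈ 0.217

If T ~ Lognormal(μ,σ) then ln T ~ Normal(μ,σ), so the p-quantile of ln T is μ + z_p·σ.
ln(166) = 5.112 and ln(206) = 5.328; z_{0.16} = -0.9945, z_{0.5} = 0.
σ = (5.328 − 5.112)/(0 − (-0.9945)) = 0.217.
μ = 5.112 − (-0.9945)·0.217 = 5.328.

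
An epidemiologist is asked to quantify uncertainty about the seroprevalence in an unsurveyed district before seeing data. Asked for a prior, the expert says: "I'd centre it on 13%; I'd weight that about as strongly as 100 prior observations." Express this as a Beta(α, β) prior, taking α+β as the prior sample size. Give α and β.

α = 13, β = 87

Under the effective-sample-size interpretation, Beta(α, β) has prior mean α/(α+β) and prior sample size α+β.
So α+β = 100 and α/(α+β) = 0.13, giving α = 0.13·100 = 13 and β = 100 − 13 = 87.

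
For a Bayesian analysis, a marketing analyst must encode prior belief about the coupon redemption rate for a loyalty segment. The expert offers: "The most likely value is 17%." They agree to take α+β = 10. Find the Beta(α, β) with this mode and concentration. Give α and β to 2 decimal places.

For α,β > 1 the Beta mode is (α−1)/(α+β−2). With α+β = 10, the mode is (α−1)/8.
Set (α−1)/8 = 0.17 → α = 1 + 0.17·8 = 2.36.
β = 10 − α = 7.64.

α = 2.36, β = 7.64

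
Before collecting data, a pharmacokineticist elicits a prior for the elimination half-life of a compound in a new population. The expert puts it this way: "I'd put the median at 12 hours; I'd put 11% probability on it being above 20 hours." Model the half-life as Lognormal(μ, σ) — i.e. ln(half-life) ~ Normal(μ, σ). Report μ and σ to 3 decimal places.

μ ≈ 2.485, σ ≈ 0.416

If T ~ Lognormal(μ,σ) then ln T ~ Normal(μ,σ), so the p-quantile of ln T is μ + z_p·σ.
ln(12) = 2.485 and ln(20) = 2.996; z_{0.5} = 0, z_{0.89} = 1.227.
σ = (2.996 − 2.485)/(1.227 − (0)) = 0.416.
μ = 2.485 − (0)·0.416 = 2.485.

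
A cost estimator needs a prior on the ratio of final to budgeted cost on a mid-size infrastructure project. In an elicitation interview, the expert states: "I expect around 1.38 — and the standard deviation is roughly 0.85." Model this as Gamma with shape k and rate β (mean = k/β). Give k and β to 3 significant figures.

For Gamma(k, rate β): mean = k/β, variance = k/β², so CV = 1/√k.
CV = SD/mean = 0.85/1.38 = 0.6159, hence k = 1/CV² = 2.64.
Then β = k/mean = 2.64/1.38 = 1.91.

k ≈ 2.64, β ≈ 1.91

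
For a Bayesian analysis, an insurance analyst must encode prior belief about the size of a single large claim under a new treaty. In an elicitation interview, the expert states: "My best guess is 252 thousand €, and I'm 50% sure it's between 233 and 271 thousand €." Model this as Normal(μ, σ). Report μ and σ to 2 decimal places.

A symmetric 50% interval runs μ ± z·σ with z = 0.6745.
Half-width = 19, so σ = 19/0.6745 = 28.17.
μ is the stated best guess, 252.00.

μ = 252.00, σ = 28.17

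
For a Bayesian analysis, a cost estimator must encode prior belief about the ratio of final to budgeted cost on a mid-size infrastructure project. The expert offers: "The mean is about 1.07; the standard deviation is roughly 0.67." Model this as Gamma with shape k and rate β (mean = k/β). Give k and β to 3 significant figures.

k ≈ 2.55, β ≈ 2.38

For Gamma(k, rate β): mean = k/β, variance = k/β², so CV = 1/√k.
CV = SD/mean = 0.67/1.07 = 0.6262, hence k = 1/CV² = 2.55.
Then β = k/mean = 2.55/1.07 = 2.38.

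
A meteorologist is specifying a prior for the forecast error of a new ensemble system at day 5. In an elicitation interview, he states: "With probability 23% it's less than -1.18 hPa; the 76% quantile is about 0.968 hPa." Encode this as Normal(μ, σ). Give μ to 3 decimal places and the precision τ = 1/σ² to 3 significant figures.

μ = -0.082, τ = 0.453

The p-quantile of Normal(μ,σ) is μ + z_p·σ, with z_{0.23} = -0.7388 and z_{0.76} = 0.7063.
Eliminate σ: μ = (z₂·x₁ − z₁·x₂)/(z₂ − z₁) = (0.7063·-1.18 − (-0.7388)·0.968)/1.445 = -0.082.
Then σ = (x₂ − x₁)/(z₂ − z₁) = (0.968 − -1.18)/1.445 = 1.486.
Precision τ = 1/σ² = 1/1.486² = 0.453.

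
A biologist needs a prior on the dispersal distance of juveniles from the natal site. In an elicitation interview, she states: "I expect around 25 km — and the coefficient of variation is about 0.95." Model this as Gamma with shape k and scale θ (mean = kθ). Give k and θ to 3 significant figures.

For Gamma(k, scale θ): mean = kθ, variance = kθ², so CV = 1/√k.
CV = 0.95, hence k = 1/CV² = 1.11.
Then θ = mean/k = 25/1.11 = 22.6.

k ≈ 1.11, θ ≈ 22.6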